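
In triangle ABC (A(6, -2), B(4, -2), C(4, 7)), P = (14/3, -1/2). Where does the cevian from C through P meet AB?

(24/5, -2)

Barycentric coordinates of P with respect to ABC: (1/3, 1/2, 1/6).
On side AB the C-coordinate is zero; dropping P's C-weight 1/6 and renormalizing the remaining 1/3 : 1/2 gives weights 2/5, 3/5 on A, B.
Q = (2/5)·(6, -2) + (3/5)·(4, -2) = (24/5, -2).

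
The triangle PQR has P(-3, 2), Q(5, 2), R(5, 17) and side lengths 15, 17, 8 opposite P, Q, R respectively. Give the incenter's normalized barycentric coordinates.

The incenter has barycentric coordinates proportional to the opposite side lengths: (15 : 17 : 8).
Normalizing by 15+17+8 = 40 gives (3/8, 17/40, 1/5).

(3/8, 17/40, 1/5)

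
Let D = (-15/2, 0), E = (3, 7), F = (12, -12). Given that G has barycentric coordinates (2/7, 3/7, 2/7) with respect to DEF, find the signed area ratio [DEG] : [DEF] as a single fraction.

The signed ratio [DEG]/[DEF] equals the barycentric coordinate of G at vertex F, which is 2/7.

2/7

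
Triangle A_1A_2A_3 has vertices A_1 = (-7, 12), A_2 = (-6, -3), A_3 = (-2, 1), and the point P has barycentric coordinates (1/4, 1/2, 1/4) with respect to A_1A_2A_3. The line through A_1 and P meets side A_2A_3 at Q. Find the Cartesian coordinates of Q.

Line A_1P meets A_2A_3 where the A_1-coordinate vanishes; zeroing P's A_1-weight and renormalizing leaves A_2, A_3-weights 1/2 : 1/4 → (2/3, 1/3).
So Q = (2/3)·A_2 + (1/3)·A_3 = (-14/3, -5/3).

(-14/3, -5/3)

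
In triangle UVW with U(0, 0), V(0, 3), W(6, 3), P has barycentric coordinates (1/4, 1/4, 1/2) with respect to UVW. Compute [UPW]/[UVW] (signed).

1/4

The signed ratio [UPW]/[UVW] equals the barycentric coordinate of P at vertex V, which is 1/4.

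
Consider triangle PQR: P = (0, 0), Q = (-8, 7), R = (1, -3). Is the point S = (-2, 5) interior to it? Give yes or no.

Barycentric coordinates of S: (42/17, 1/17, -26/17).
The three coordinates are positive, positive, negative; a point is interior exactly when all three are positive.

no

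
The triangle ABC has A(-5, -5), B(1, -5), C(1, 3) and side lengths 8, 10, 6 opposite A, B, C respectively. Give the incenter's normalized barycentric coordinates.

(1/3, 5/12, 1/4)

The incenter has barycentric coordinates proportional to the opposite side lengths: (8 : 10 : 6).
Normalizing by 8+10+6 = 24 gives (1/3, 5/12, 1/4).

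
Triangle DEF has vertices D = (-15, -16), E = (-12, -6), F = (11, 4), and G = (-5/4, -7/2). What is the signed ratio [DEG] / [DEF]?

[DEF] = ½·((-15)·(-6−4) + (-12)·(4−(-16)) + 11·(-16−(-6))) = ½·(150 − 240 − 110) = -100.
[DEG] = ½·((-15)·(-6−(-7/2)) + (-12)·(-7/2−(-16)) + (-5/4)·(-16−(-6))) = ½·(75/2 − 150 + 25/2) = -50, so the ratio is (-50)/(-100) = 1/2.

1/2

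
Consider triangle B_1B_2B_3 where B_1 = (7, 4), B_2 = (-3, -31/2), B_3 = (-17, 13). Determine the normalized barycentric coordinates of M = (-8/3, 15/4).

Signed area of the reference triangle: [B_1B_2B_3] = ½·(7·(-31/2−13) + (-3)·(13−4) + (-17)·(4−(-31/2))) = ½·(-399/2 − 27 − 663/2) = -279.
[MB_2B_3] = ½·((-8/3)·(-31/2−13) + (-3)·(13−(15/4)) + (-17)·(15/4−(-31/2))) = ½·(76 − 111/4 − 1309/4) = -279/2, so the B_1-coordinate is (-279/2)/(-279) = 1/2.
[B_1MB_3] = ½·(7·(15/4−13) + (-8/3)·(13−4) + (-17)·(4−(15/4))) = ½·(-259/4 − 24 − 17/4) = -93/2, so the B_2-coordinate is 1/6.
[B_1B_2M] = ½·(7·(-31/2−(15/4)) + (-3)·(15/4−4) + (-8/3)·(4−(-31/2))) = ½·(-539/4 + 3/4 − 52) = -93, so the B_3-coordinate is 1/3.

(1/2, 1/6, 1/3)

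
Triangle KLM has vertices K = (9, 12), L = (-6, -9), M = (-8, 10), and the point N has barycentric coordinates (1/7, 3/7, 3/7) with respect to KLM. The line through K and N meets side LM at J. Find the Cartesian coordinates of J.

Line KN meets LM where the K-coordinate vanishes; zeroing N's K-weight and renormalizing leaves L, M-weights 3/7 : 3/7 → (1/2, 1/2).
So J = (1/2)·L + (1/2)·M = (-7, 1/2).

(-7, 1/2)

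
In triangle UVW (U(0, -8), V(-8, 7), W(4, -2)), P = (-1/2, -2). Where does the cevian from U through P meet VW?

(-4/5, 8/5)

Barycentric coordinates of P with respect to UVW: (3/8, 1/4, 3/8).
On side VW the U-coordinate is zero; dropping P's U-weight 3/8 and renormalizing the remaining 1/4 : 3/8 gives weights 2/5, 3/5 on V, W.
Q = (2/5)·(-8, 7) + (3/5)·(4, -2) = (-4/5, 8/5).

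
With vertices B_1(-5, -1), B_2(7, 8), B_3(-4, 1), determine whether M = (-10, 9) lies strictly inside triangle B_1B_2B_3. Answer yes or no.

no

Barycentric coordinates of M: (-26/3, -4/3, 11).
The three coordinates are negative, negative, positive; a point is interior exactly when all three are positive.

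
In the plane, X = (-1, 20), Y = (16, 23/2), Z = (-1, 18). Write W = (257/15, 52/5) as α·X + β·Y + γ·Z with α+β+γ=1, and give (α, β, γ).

Signed area of the reference triangle: [XYZ] = ½·((-1)·(23/2−18) + 16·(18−20) + (-1)·(20−(23/2))) = ½·(13/2 − 32 − 17/2) = -17.
[WYZ] = ½·((257/15)·(23/2−18) + 16·(18−(52/5)) + (-1)·(52/5−(23/2))) = ½·(-3341/30 + 608/5 + 11/10) = 17/3, so the X-coordinate is (17/3)/(-17) = -1/3.
[XWZ] = ½·((-1)·(52/5−18) + (257/15)·(18−20) + (-1)·(20−(52/5))) = ½·(38/5 − 514/15 − 48/5) = -272/15, so the Y-coordinate is 16/15.
[XYW] = ½·((-1)·(23/2−(52/5)) + 16·(52/5−20) + (257/15)·(20−(23/2))) = ½·(-11/10 − 768/5 + 4369/30) = -68/15, so the Z-coordinate is 4/15.

(-1/3, 16/15, 4/15)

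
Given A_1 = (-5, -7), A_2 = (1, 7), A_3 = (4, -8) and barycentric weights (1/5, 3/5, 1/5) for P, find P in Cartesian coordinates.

P = (1/5)·A_1 + (3/5)·A_2 + (1/5)·A_3.
x-coordinate: (1/5)·(-5) + (3/5)·1 + (1/5)·4 = 2/5.
y-coordinate: (1/5)·(-7) + (3/5)·7 + (1/5)·(-8) = 6/5.

(2/5, 6/5)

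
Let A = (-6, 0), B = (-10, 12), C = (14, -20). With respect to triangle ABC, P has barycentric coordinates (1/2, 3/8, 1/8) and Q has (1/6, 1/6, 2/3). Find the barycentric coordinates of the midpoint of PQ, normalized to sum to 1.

Since both coordinate triples sum to 1, the midpoint's barycentrics are the componentwise average.
(1/2+1/6)/2 = 1/3; similarly 13/48 and 19/48.

(1/3, 13/48, 19/48)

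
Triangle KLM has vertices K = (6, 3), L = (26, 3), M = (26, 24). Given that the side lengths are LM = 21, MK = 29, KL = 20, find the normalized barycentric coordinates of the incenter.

(3/10, 29/70, 2/7)

The incenter has barycentric coordinates proportional to the opposite side lengths: (21 : 29 : 20).
Normalizing by 21+29+20 = 70 gives (3/10, 29/70, 2/7).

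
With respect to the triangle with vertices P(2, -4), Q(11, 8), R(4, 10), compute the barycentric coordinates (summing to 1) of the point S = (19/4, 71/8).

Signed area of the reference triangle: [PQR] = ½·(2·(8−10) + 11·(10−(-4)) + 4·(-4−8)) = ½·(-4 + 154 − 48) = 51.
[SQR] = ½·((19/4)·(8−10) + 11·(10−(71/8)) + 4·(71/8−8)) = ½·(-19/2 + 99/8 + 7/2) = 51/16, so the P-coordinate is (51/16)/51 = 1/16.
[PSR] = ½·(2·(71/8−10) + (19/4)·(10−(-4)) + 4·(-4−(71/8))) = ½·(-9/4 + 133/2 − 103/2) = 51/8, so the Q-coordinate is 1/8.
[PQS] = ½·(2·(8−(71/8)) + 11·(71/8−(-4)) + (19/4)·(-4−8)) = ½·(-7/4 + 1133/8 − 57) = 663/16, so the R-coordinate is 13/16.
Check: 1/16 + 1/8 + 13/16 = 1.

(1/16, 1/8, 13/16)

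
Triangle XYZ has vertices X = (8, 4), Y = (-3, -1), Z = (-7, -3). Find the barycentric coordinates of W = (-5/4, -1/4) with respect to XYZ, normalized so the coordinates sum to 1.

Signed area of the reference triangle: [XYZ] = ½·(8·(-1−(-3)) + (-3)·(-3−4) + (-7)·(4−(-1))) = ½·(16 + 21 − 35) = 1.
[WYZ] = ½·((-5/4)·(-1−(-3)) + (-3)·(-3−(-1/4)) + (-7)·(-1/4−(-1))) = ½·(-5/2 + 33/4 − 21/4) = 1/4, so the X-coordinate is (1/4)/1 = 1/4.
[XWZ] = ½·(8·(-1/4−(-3)) + (-5/4)·(-3−4) + (-7)·(4−(-1/4))) = ½·(22 + 35/4 − 119/4) = 1/2, so the Y-coordinate is 1/2.
[XYW] = ½·(8·(-1−(-1/4)) + (-3)·(-1/4−4) + (-5/4)·(4−(-1))) = ½·(-6 + 51/4 − 25/4) = 1/4, so the Z-coordinate is 1/4.
Check: 1/4 + 1/2 + 1/4 = 1.

(1/4, 1/2, 1/4)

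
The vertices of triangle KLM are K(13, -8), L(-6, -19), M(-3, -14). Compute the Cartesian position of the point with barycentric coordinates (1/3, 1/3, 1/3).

N = (1/3)·K + (1/3)·L + (1/3)·M.
x-coordinate: (1/3)·13 + (1/3)·(-6) + (1/3)·(-3) = 4/3.
y-coordinate: (1/3)·(-8) + (1/3)·(-19) + (1/3)·(-14) = -41/3.

(4/3, -41/3)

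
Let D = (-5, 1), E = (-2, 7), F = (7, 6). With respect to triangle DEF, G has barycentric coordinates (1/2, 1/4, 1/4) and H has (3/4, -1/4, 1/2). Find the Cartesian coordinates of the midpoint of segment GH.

(-1/2, 23/8)

Barycentric coordinates of the midpoint are the average: (5/8, 0, 3/8).
Converting: (5/8)·D + 0·E + (3/8)·F = (-1/2, 23/8).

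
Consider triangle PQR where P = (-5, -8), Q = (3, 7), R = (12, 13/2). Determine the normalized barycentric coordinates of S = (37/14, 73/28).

(2/7, 1/2, 3/14)

Signed area of the reference triangle: [PQR] = ½·((-5)·(7−(13/2)) + 3·(13/2−(-8)) + 12·(-8−7)) = ½·(-5/2 + 87/2 − 180) = -139/2.
[SQR] = ½·((37/14)·(7−(13/2)) + 3·(13/2−(73/28)) + 12·(73/28−7)) = ½·(37/28 + 327/28 − 369/7) = -139/7, so the P-coordinate is (-139/7)/(-139/2) = 2/7.
[PSR] = ½·((-5)·(73/28−(13/2)) + (37/14)·(13/2−(-8)) + 12·(-8−(73/28))) = ½·(545/28 + 1073/28 − 891/7) = -139/4, so the Q-coordinate is 1/2.
[PQS] = ½·((-5)·(7−(73/28)) + 3·(73/28−(-8)) + (37/14)·(-8−7)) = ½·(-615/28 + 891/28 − 555/14) = -417/28, so the R-coordinate is 3/14.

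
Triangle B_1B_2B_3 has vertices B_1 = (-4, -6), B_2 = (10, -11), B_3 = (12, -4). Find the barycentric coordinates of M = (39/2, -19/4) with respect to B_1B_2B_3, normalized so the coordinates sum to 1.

Signed area of the reference triangle: [B_1B_2B_3] = ½·((-4)·(-11−(-4)) + 10·(-4−(-6)) + 12·(-6−(-11))) = ½·(28 + 20 + 60) = 54.
[MB_2B_3] = ½·((39/2)·(-11−(-4)) + 10·(-4−(-19/4)) + 12·(-19/4−(-11))) = ½·(-273/2 + 15/2 + 75) = -27, so the B_1-coordinate is (-27)/54 = -1/2.
[B_1MB_3] = ½·((-4)·(-19/4−(-4)) + (39/2)·(-4−(-6)) + 12·(-6−(-19/4))) = ½·(3 + 39 − 15) = 27/2, so the B_2-coordinate is 1/4.
[B_1B_2M] = ½·((-4)·(-11−(-19/4)) + 10·(-19/4−(-6)) + (39/2)·(-6−(-11))) = ½·(25 + 25/2 + 195/2) = 135/2, so the B_3-coordinate is 5/4.
Check: -1/2 + 1/4 + 5/4 = 1.

(-1/2, 1/4, 5/4)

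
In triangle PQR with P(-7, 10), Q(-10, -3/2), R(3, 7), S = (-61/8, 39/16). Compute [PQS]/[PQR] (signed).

[PQR] = ½·((-7)·(-3/2−7) + (-10)·(7−10) + 3·(10−(-3/2))) = ½·(119/2 + 30 + 69/2) = 62.
[PQS] = ½·((-7)·(-3/2−(39/16)) + (-10)·(39/16−10) + (-61/8)·(10−(-3/2))) = ½·(441/16 + 605/8 − 1403/16) = 31/4, so the ratio is (31/4)/62 = 1/8.

1/8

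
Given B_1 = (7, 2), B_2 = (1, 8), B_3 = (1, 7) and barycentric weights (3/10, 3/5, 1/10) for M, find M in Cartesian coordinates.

M = (3/10)·B_1 + (3/5)·B_2 + (1/10)·B_3.
x-coordinate: (3/10)·7 + (3/5)·1 + (1/10)·1 = 14/5.
y-coordinate: (3/10)·2 + (3/5)·8 + (1/10)·7 = 61/10.

(14/5, 61/10)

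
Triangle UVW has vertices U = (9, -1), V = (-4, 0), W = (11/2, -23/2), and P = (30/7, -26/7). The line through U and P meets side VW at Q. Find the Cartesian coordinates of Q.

(3/4, -23/4)

Barycentric coordinates of P with respect to UVW: (3/7, 2/7, 2/7).
On side VW the U-coordinate is zero; dropping P's U-weight 3/7 and renormalizing the remaining 2/7 : 2/7 gives weights 1/2, 1/2 on V, W.
Q = (1/2)·(-4, 0) + (1/2)·(11/2, -23/2) = (3/4, -23/4).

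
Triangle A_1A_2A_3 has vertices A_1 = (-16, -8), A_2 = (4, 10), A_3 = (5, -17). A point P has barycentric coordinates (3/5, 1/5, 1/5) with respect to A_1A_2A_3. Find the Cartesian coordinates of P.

P = (3/5)·A_1 + (1/5)·A_2 + (1/5)·A_3.
x-coordinate: (3/5)·(-16) + (1/5)·4 + (1/5)·5 = -39/5.
y-coordinate: (3/5)·(-8) + (1/5)·10 + (1/5)·(-17) = -31/5.

(-39/5, -31/5)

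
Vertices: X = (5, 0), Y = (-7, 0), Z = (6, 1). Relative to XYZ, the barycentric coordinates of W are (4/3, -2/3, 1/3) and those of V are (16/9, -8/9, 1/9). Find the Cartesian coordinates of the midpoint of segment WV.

Barycentric coordinates of the midpoint are the average: (14/9, -7/9, 2/9).
Converting: (14/9)·X + (-7/9)·Y + (2/9)·Z = (131/9, 2/9).

(131/9, 2/9)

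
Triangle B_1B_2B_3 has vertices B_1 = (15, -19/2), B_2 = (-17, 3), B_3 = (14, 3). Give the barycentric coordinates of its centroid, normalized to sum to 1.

(1/3, 1/3, 1/3)

The centroid is the average of the vertices, so each weight is 1/3.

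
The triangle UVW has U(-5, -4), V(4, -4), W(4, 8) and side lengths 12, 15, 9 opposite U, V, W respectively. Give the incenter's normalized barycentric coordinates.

The incenter has barycentric coordinates proportional to the opposite side lengths: (12 : 15 : 9).
Normalizing by 12+15+9 = 36 gives (1/3, 5/12, 1/4).

(1/3, 5/12, 1/4)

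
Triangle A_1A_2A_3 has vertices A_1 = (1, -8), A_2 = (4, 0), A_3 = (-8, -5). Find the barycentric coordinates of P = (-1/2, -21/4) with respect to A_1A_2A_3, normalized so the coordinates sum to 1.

Signed area of the reference triangle: [A_1A_2A_3] = ½·(1·(0−(-5)) + 4·(-5−(-8)) + (-8)·(-8−0)) = ½·(5 + 12 + 64) = 81/2.
[PA_2A_3] = ½·((-1/2)·(0−(-5)) + 4·(-5−(-21/4)) + (-8)·(-21/4−0)) = ½·(-5/2 + 1 + 42) = 81/4, so the A_1-coordinate is (81/4)/(81/2) = 1/2.
[A_1PA_3] = ½·(1·(-21/4−(-5)) + (-1/2)·(-5−(-8)) + (-8)·(-8−(-21/4))) = ½·(-1/4 − 3/2 + 22) = 81/8, so the A_2-coordinate is 1/4.
[A_1A_2P] = ½·(1·(0−(-21/4)) + 4·(-21/4−(-8)) + (-1/2)·(-8−0)) = ½·(21/4 + 11 + 4) = 81/8, so the A_3-coordinate is 1/4.

(1/2, 1/4, 1/4)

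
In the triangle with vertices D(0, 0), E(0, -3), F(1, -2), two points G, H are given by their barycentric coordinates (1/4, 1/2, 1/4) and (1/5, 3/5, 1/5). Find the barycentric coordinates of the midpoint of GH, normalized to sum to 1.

Since both coordinate triples sum to 1, the midpoint's barycentrics are the componentwise average.
(1/4+1/5)/2 = 9/40; similarly 11/20 and 9/40.

(9/40, 11/20, 9/40)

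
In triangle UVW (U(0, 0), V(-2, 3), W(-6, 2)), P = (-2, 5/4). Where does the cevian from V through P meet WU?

Barycentric coordinates of P with respect to UVW: (1/2, 1/4, 1/4).
On side WU the V-coordinate is zero; dropping P's V-weight 1/4 and renormalizing the remaining 1/4 : 1/2 gives weights 1/3, 2/3 on W, U.
Q = (1/3)·(-6, 2) + (2/3)·(0, 0) = (-2, 2/3).

(-2, 2/3)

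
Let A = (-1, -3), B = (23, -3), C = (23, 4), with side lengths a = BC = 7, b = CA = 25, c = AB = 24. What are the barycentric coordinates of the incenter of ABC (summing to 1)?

The incenter has barycentric coordinates proportional to the opposite side lengths: (7 : 25 : 24).
Normalizing by 7+25+24 = 56 gives (1/8, 25/56, 3/7).

(1/8, 25/56, 3/7)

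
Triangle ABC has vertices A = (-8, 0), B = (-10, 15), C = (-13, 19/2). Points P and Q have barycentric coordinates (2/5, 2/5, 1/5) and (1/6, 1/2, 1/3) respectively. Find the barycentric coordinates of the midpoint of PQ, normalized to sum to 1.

Since both coordinate triples sum to 1, the midpoint's barycentrics are the componentwise average.
(2/5+1/6)/2 = 17/60; similarly 9/20 and 4/15.

(17/60, 9/20, 4/15)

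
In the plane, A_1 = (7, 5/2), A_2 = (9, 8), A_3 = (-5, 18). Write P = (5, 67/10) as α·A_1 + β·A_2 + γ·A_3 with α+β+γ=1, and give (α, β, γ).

(3/5, 1/5, 1/5)

Signed area of the reference triangle: [A_1A_2A_3] = ½·(7·(8−18) + 9·(18−(5/2)) + (-5)·(5/2−8)) = ½·(-70 + 279/2 + 55/2) = 97/2.
[PA_2A_3] = ½·(5·(8−18) + 9·(18−(67/10)) + (-5)·(67/10−8)) = ½·(-50 + 1017/10 + 13/2) = 291/10, so the A_1-coordinate is (291/10)/(97/2) = 3/5.
[A_1PA_3] = ½·(7·(67/10−18) + 5·(18−(5/2)) + (-5)·(5/2−(67/10))) = ½·(-791/10 + 155/2 + 21) = 97/10, so the A_2-coordinate is 1/5.
[A_1A_2P] = ½·(7·(8−(67/10)) + 9·(67/10−(5/2)) + 5·(5/2−8)) = ½·(91/10 + 189/5 − 55/2) = 97/10, so the A_3-coordinate is 1/5.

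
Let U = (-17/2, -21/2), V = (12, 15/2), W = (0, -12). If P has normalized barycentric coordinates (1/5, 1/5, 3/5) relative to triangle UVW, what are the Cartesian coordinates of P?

P = (1/5)·U + (1/5)·V + (3/5)·W.
x-coordinate: (1/5)·(-17/2) + (1/5)·12 + (3/5)·0 = 7/10.
y-coordinate: (1/5)·(-21/2) + (1/5)·(15/2) + (3/5)·(-12) = -39/5.

(7/10, -39/5)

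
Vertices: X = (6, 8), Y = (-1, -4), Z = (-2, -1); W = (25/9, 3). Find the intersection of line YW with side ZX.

(14/3, 13/2)

Barycentric coordinates of W with respect to XYZ: (5/9, 1/3, 1/9).
On side ZX the Y-coordinate is zero; dropping W's Y-weight 1/3 and renormalizing the remaining 1/9 : 5/9 gives weights 1/6, 5/6 on Z, X.
V = (1/6)·(-2, -1) + (5/6)·(6, 8) = (14/3, 13/2).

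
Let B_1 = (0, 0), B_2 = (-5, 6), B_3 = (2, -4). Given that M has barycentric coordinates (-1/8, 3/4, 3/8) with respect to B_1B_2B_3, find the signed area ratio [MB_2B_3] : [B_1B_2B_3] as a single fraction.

-1/8

The signed ratio [MB_2B_3]/[B_1B_2B_3] equals the barycentric coordinate of M at vertex B_1, which is -1/8.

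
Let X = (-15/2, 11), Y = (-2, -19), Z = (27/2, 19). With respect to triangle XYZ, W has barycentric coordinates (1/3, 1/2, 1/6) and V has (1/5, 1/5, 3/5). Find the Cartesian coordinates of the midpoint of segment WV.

Barycentric coordinates of the midpoint are the average: (4/15, 7/20, 23/60).
Converting: (4/15)·X + (7/20)·Y + (23/60)·Z = (99/40, 107/30).

(99/40, 107/30)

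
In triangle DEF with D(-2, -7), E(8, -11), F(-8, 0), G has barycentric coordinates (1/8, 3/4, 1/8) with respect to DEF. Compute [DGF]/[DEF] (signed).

3/4

The signed ratio [DGF]/[DEF] equals the barycentric coordinate of G at vertex E, which is 3/4.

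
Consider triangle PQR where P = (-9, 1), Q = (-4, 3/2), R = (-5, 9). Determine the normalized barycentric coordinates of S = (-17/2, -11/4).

(1, 1/2, -1/2)

Signed area of the reference triangle: [PQR] = ½·((-9)·(3/2−9) + (-4)·(9−1) + (-5)·(1−(3/2))) = ½·(135/2 − 32 + 5/2) = 19.
[SQR] = ½·((-17/2)·(3/2−9) + (-4)·(9−(-11/4)) + (-5)·(-11/4−(3/2))) = ½·(255/4 − 47 + 85/4) = 19, so the P-coordinate is 19/19 = 1.
[PSR] = ½·((-9)·(-11/4−9) + (-17/2)·(9−1) + (-5)·(1−(-11/4))) = ½·(423/4 − 68 − 75/4) = 19/2, so the Q-coordinate is 1/2.
[PQS] = ½·((-9)·(3/2−(-11/4)) + (-4)·(-11/4−1) + (-17/2)·(1−(3/2))) = ½·(-153/4 + 15 + 17/4) = -19/2, so the R-coordinate is -1/2.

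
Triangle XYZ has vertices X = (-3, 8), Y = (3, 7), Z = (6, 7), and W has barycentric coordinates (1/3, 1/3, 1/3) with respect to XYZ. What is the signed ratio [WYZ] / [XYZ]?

The signed ratio [WYZ]/[XYZ] equals the barycentric coordinate of W at vertex X, which is 1/3.

1/3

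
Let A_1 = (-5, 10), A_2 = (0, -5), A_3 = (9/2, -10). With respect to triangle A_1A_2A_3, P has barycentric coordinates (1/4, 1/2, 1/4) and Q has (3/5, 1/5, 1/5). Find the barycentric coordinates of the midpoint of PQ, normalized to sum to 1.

Since both coordinate triples sum to 1, the midpoint's barycentrics are the componentwise average.
(1/4+3/5)/2 = 17/40; similarly 7/20 and 9/40.

(17/40, 7/20, 9/40)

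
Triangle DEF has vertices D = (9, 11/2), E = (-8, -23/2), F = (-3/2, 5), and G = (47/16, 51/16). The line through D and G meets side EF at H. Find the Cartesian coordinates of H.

Barycentric coordinates of G with respect to DEF: (1/2, 1/8, 3/8).
On side EF the D-coordinate is zero; dropping G's D-weight 1/2 and renormalizing the remaining 1/8 : 3/8 gives weights 1/4, 3/4 on E, F.
H = (1/4)·(-8, -23/2) + (3/4)·(-3/2, 5) = (-25/8, 7/8).

(-25/8, 7/8)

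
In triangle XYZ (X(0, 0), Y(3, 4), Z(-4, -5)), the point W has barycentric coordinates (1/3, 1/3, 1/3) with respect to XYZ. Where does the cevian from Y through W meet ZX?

(-2, -5/2)

Line YW meets ZX where the Y-coordinate vanishes; zeroing W's Y-weight and renormalizing leaves Z, X-weights 1/3 : 1/3 → (1/2, 1/2).
So V = (1/2)·Z + (1/2)·X = (-2, -5/2).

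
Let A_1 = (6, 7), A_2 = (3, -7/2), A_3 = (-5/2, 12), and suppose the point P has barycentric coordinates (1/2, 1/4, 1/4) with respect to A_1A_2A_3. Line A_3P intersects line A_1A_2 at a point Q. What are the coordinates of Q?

(5, 7/2)

Line A_3P meets A_1A_2 where the A_3-coordinate vanishes; zeroing P's A_3-weight and renormalizing leaves A_1, A_2-weights 1/2 : 1/4 → (2/3, 1/3).
So Q = (2/3)·A_1 + (1/3)·A_2 = (5, 7/2).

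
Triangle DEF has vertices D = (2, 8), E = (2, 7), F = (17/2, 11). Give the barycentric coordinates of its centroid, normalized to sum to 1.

The centroid is the average of the vertices, so each weight is 1/3.

(1/3, 1/3, 1/3)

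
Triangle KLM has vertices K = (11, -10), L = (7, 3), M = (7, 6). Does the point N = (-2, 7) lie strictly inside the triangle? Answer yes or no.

Barycentric coordinates of N: (-9/4, 35/3, -101/12).
The three coordinates are negative, positive, negative; a point is interior exactly when all three are positive.

no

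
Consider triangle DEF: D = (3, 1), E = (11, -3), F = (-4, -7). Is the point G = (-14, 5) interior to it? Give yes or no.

no

Barycentric coordinates of G: (55/23, -41/23, 9/23).
The three coordinates are positive, negative, positive; a point is interior exactly when all three are positive.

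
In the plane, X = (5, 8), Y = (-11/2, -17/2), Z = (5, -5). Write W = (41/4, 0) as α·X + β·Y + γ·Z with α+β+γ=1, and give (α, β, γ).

Signed area of the reference triangle: [XYZ] = ½·(5·(-17/2−(-5)) + (-11/2)·(-5−8) + 5·(8−(-17/2))) = ½·(-35/2 + 143/2 + 165/2) = 273/4.
[WYZ] = ½·((41/4)·(-17/2−(-5)) + (-11/2)·(-5−0) + 5·(0−(-17/2))) = ½·(-287/8 + 55/2 + 85/2) = 273/16, so the X-coordinate is (273/16)/(273/4) = 1/4.
[XWZ] = ½·(5·(0−(-5)) + (41/4)·(-5−8) + 5·(8−0)) = ½·(25 − 533/4 + 40) = -273/8, so the Y-coordinate is -1/2.
[XYW] = ½·(5·(-17/2−0) + (-11/2)·(0−8) + (41/4)·(8−(-17/2))) = ½·(-85/2 + 44 + 1353/8) = 1365/16, so the Z-coordinate is 5/4.
Check: 1/4 − 1/2 + 5/4 = 1.

(1/4, -1/2, 5/4)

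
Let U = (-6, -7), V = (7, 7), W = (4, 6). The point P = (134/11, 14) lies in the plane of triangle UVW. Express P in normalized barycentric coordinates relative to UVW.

Signed area of the reference triangle: [UVW] = ½·((-6)·(7−6) + 7·(6−(-7)) + 4·(-7−7)) = ½·(-6 + 91 − 56) = 29/2.
[PVW] = ½·((134/11)·(7−6) + 7·(6−14) + 4·(14−7)) = ½·(134/11 − 56 + 28) = -87/11, so the U-coordinate is (-87/11)/(29/2) = -6/11.
[UPW] = ½·((-6)·(14−6) + (134/11)·(6−(-7)) + 4·(-7−14)) = ½·(-48 + 1742/11 − 84) = 145/11, so the V-coordinate is 10/11.
[UVP] = ½·((-6)·(7−14) + 7·(14−(-7)) + (134/11)·(-7−7)) = ½·(42 + 147 − 1876/11) = 203/22, so the W-coordinate is 7/11.
Check: -6/11 + 10/11 + 7/11 = 1.

(-6/11, 10/11, 7/11)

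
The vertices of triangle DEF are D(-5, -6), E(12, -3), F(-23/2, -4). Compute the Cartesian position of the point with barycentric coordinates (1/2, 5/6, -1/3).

(34/3, -25/6)

G = (1/2)·D + (5/6)·E + (-1/3)·F.
x-coordinate: (1/2)·(-5) + (5/6)·12 + (-1/3)·(-23/2) = 34/3.
y-coordinate: (1/2)·(-6) + (5/6)·(-3) + (-1/3)·(-4) = -25/6.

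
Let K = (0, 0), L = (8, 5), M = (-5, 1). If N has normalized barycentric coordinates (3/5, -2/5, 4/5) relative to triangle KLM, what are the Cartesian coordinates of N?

N = (3/5)·K + (-2/5)·L + (4/5)·M.
x-coordinate: (3/5)·0 + (-2/5)·8 + (4/5)·(-5) = -36/5.
y-coordinate: (3/5)·0 + (-2/5)·5 + (4/5)·1 = -6/5.

(-36/5, -6/5)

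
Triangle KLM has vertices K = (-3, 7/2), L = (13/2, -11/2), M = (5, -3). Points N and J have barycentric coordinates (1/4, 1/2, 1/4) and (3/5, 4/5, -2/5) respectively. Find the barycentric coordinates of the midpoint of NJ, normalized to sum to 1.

Since both coordinate triples sum to 1, the midpoint's barycentrics are the componentwise average.
(1/4+3/5)/2 = 17/40; similarly 13/20 and -3/40.

(17/40, 13/20, -3/40)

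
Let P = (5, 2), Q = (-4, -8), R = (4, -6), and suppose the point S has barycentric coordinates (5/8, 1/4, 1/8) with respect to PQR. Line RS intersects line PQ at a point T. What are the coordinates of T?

(17/7, -6/7)

Line RS meets PQ where the R-coordinate vanishes; zeroing S's R-weight and renormalizing leaves P, Q-weights 5/8 : 1/4 → (5/7, 2/7).
So T = (5/7)·P + (2/7)·Q = (17/7, -6/7).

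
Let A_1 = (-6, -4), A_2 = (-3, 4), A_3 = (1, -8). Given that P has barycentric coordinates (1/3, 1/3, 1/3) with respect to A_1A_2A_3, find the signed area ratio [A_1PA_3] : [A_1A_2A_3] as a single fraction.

1/3

The signed ratio [A_1PA_3]/[A_1A_2A_3] equals the barycentric coordinate of P at vertex A_2, which is 1/3.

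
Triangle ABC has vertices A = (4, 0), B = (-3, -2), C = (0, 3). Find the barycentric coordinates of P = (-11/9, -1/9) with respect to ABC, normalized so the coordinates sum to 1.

(1/9, 5/9, 1/3)

Signed area of the reference triangle: [ABC] = ½·(4·(-2−3) + (-3)·(3−0) + 0·(0−(-2))) = ½·(-20 − 9 + 0) = -29/2.
[PBC] = ½·((-11/9)·(-2−3) + (-3)·(3−(-1/9)) + 0·(-1/9−(-2))) = ½·(55/9 − 28/3 + 0) = -29/18, so the A-coordinate is (-29/18)/(-29/2) = 1/9.
[APC] = ½·(4·(-1/9−3) + (-11/9)·(3−0) + 0·(0−(-1/9))) = ½·(-112/9 − 11/3 + 0) = -145/18, so the B-coordinate is 5/9.
[ABP] = ½·(4·(-2−(-1/9)) + (-3)·(-1/9−0) + (-11/9)·(0−(-2))) = ½·(-68/9 + 1/3 − 22/9) = -29/6, so the C-coordinate is 1/3.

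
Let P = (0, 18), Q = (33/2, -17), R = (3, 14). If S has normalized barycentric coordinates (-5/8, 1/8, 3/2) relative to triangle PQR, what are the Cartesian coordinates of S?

(105/16, 61/8)

S = (-5/8)·P + (1/8)·Q + (3/2)·R.
x-coordinate: (-5/8)·0 + (1/8)·(33/2) + (3/2)·3 = 105/16.
y-coordinate: (-5/8)·18 + (1/8)·(-17) + (3/2)·14 = 61/8.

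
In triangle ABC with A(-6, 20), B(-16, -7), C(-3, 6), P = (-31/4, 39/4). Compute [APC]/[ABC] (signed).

[ABC] = ½·((-6)·(-7−6) + (-16)·(6−20) + (-3)·(20−(-7))) = ½·(78 + 224 − 81) = 221/2.
[APC] = ½·((-6)·(39/4−6) + (-31/4)·(6−20) + (-3)·(20−(39/4))) = ½·(-45/2 + 217/2 − 123/4) = 221/8, so the ratio is (221/8)/(221/2) = 1/4.

1/4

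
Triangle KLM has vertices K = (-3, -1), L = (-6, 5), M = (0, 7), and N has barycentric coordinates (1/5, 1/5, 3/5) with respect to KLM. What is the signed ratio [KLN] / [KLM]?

3/5

The signed ratio [KLN]/[KLM] equals the barycentric coordinate of N at vertex M, which is 3/5.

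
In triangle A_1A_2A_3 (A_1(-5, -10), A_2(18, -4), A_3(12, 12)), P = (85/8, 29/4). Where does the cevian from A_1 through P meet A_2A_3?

(90/7, 68/7)

Barycentric coordinates of P with respect to A_1A_2A_3: (1/8, 1/8, 3/4).
On side A_2A_3 the A_1-coordinate is zero; dropping P's A_1-weight 1/8 and renormalizing the remaining 1/8 : 3/4 gives weights 1/7, 6/7 on A_2, A_3.
Q = (1/7)·(18, -4) + (6/7)·(12, 12) = (90/7, 68/7).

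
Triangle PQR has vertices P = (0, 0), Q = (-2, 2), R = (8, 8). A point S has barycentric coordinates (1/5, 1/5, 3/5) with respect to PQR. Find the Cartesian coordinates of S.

(22/5, 26/5)

S = (1/5)·P + (1/5)·Q + (3/5)·R.
x-coordinate: (1/5)·0 + (1/5)·(-2) + (3/5)·8 = 22/5.
y-coordinate: (1/5)·0 + (1/5)·2 + (3/5)·8 = 26/5.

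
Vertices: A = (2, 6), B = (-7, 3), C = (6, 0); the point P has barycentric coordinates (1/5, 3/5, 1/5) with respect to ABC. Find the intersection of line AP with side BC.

(-15/4, 9/4)

Line AP meets BC where the A-coordinate vanishes; zeroing P's A-weight and renormalizing leaves B, C-weights 3/5 : 1/5 → (3/4, 1/4).
So Q = (3/4)·B + (1/4)·C = (-15/4, 9/4).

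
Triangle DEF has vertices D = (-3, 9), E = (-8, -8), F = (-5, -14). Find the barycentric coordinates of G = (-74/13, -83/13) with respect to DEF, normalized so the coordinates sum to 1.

Signed area of the reference triangle: [DEF] = ½·((-3)·(-8−(-14)) + (-8)·(-14−9) + (-5)·(9−(-8))) = ½·(-18 + 184 − 85) = 81/2.
[GEF] = ½·((-74/13)·(-8−(-14)) + (-8)·(-14−(-83/13)) + (-5)·(-83/13−(-8))) = ½·(-444/13 + 792/13 − 105/13) = 243/26, so the D-coordinate is (243/26)/(81/2) = 3/13.
[DGF] = ½·((-3)·(-83/13−(-14)) + (-74/13)·(-14−9) + (-5)·(9−(-83/13))) = ½·(-297/13 + 1702/13 − 1000/13) = 405/26, so the E-coordinate is 5/13.
[DEG] = ½·((-3)·(-8−(-83/13)) + (-8)·(-83/13−9) + (-74/13)·(9−(-8))) = ½·(63/13 + 1600/13 − 1258/13) = 405/26, so the F-coordinate is 5/13.

(3/13, 5/13, 5/13)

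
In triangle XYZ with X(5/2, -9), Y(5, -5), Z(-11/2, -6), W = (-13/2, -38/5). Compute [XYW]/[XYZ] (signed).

1

[XYZ] = ½·((5/2)·(-5−(-6)) + 5·(-6−(-9)) + (-11/2)·(-9−(-5))) = ½·(5/2 + 15 + 22) = 79/4.
[XYW] = ½·((5/2)·(-5−(-38/5)) + 5·(-38/5−(-9)) + (-13/2)·(-9−(-5))) = ½·(13/2 + 7 + 26) = 79/4, so the ratio is (79/4)/(79/4) = 1.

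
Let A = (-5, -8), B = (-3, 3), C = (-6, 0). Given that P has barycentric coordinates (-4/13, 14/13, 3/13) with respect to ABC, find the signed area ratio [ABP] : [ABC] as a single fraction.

The signed ratio [ABP]/[ABC] equals the barycentric coordinate of P at vertex C, which is 3/13.

3/13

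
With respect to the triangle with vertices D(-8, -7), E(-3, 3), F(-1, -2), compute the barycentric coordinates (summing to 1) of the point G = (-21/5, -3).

Signed area of the reference triangle: [DEF] = ½·((-8)·(3−(-2)) + (-3)·(-2−(-7)) + (-1)·(-7−3)) = ½·(-40 − 15 + 10) = -45/2.
[GEF] = ½·((-21/5)·(3−(-2)) + (-3)·(-2−(-3)) + (-1)·(-3−3)) = ½·(-21 − 3 + 6) = -9, so the D-coordinate is (-9)/(-45/2) = 2/5.
[DGF] = ½·((-8)·(-3−(-2)) + (-21/5)·(-2−(-7)) + (-1)·(-7−(-3))) = ½·(8 − 21 + 4) = -9/2, so the E-coordinate is 1/5.
[DEG] = ½·((-8)·(3−(-3)) + (-3)·(-3−(-7)) + (-21/5)·(-7−3)) = ½·(-48 − 12 + 42) = -9, so the F-coordinate is 2/5.
Check: 2/5 + 1/5 + 2/5 = 1.

(2/5, 1/5, 2/5)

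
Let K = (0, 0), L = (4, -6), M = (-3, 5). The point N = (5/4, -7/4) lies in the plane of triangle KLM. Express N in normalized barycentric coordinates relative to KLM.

Signed area of the reference triangle: [KLM] = ½·(0·(-6−5) + 4·(5−0) + (-3)·(0−(-6))) = ½·(0 + 20 − 18) = 1.
[NLM] = ½·((5/4)·(-6−5) + 4·(5−(-7/4)) + (-3)·(-7/4−(-6))) = ½·(-55/4 + 27 − 51/4) = 1/4, so the K-coordinate is (1/4)/1 = 1/4.
[KNM] = ½·(0·(-7/4−5) + (5/4)·(5−0) + (-3)·(0−(-7/4))) = ½·(0 + 25/4 − 21/4) = 1/2, so the L-coordinate is 1/2.
[KLN] = ½·(0·(-6−(-7/4)) + 4·(-7/4−0) + (5/4)·(0−(-6))) = ½·(0 − 7 + 15/2) = 1/4, so the M-coordinate is 1/4.

(1/4, 1/2, 1/4)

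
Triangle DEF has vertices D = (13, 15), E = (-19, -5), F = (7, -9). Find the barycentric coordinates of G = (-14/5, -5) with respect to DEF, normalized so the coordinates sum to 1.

(1/10, 2/5, 1/2)

Signed area of the reference triangle: [DEF] = ½·(13·(-5−(-9)) + (-19)·(-9−15) + 7·(15−(-5))) = ½·(52 + 456 + 140) = 324.
[GEF] = ½·((-14/5)·(-5−(-9)) + (-19)·(-9−(-5)) + 7·(-5−(-5))) = ½·(-56/5 + 76 + 0) = 162/5, so the D-coordinate is (162/5)/324 = 1/10.
[DGF] = ½·(13·(-5−(-9)) + (-14/5)·(-9−15) + 7·(15−(-5))) = ½·(52 + 336/5 + 140) = 648/5, so the E-coordinate is 2/5.
[DEG] = ½·(13·(-5−(-5)) + (-19)·(-5−15) + (-14/5)·(15−(-5))) = ½·(0 + 380 − 56) = 162, so the F-coordinate is 1/2.
Check: 1/10 + 2/5 + 1/2 = 1.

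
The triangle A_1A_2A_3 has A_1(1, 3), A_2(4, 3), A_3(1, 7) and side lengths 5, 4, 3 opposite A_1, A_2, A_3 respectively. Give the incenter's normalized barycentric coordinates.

(5/12, 1/3, 1/4)

The incenter has barycentric coordinates proportional to the opposite side lengths: (5 : 4 : 3).
Normalizing by 5+4+3 = 12 gives (5/12, 1/3, 1/4).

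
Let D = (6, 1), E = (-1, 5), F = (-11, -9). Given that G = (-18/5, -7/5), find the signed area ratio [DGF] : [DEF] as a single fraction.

2/5

[DEF] = ½·(6·(5−(-9)) + (-1)·(-9−1) + (-11)·(1−5)) = ½·(84 + 10 + 44) = 69.
[DGF] = ½·(6·(-7/5−(-9)) + (-18/5)·(-9−1) + (-11)·(1−(-7/5))) = ½·(228/5 + 36 − 132/5) = 138/5, so the ratio is (138/5)/69 = 2/5.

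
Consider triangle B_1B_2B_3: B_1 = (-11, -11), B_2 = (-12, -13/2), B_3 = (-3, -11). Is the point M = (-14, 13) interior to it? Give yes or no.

Barycentric coordinates of M: (-37/8, 16/3, 7/24).
The three coordinates are negative, positive, positive; a point is interior exactly when all three are positive.

no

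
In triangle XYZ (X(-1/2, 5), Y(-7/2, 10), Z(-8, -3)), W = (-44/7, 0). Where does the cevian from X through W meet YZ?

Barycentric coordinates of W with respect to XYZ: (1/7, 1/7, 5/7).
On side YZ the X-coordinate is zero; dropping W's X-weight 1/7 and renormalizing the remaining 1/7 : 5/7 gives weights 1/6, 5/6 on Y, Z.
V = (1/6)·(-7/2, 10) + (5/6)·(-8, -3) = (-29/4, -5/6).

(-29/4, -5/6)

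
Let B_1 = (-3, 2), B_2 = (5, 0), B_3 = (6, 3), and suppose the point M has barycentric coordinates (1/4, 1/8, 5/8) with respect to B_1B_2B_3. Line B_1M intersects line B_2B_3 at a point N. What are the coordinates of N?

Line B_1M meets B_2B_3 where the B_1-coordinate vanishes; zeroing M's B_1-weight and renormalizing leaves B_2, B_3-weights 1/8 : 5/8 → (1/6, 5/6).
So N = (1/6)·B_2 + (5/6)·B_3 = (35/6, 5/2).

(35/6, 5/2)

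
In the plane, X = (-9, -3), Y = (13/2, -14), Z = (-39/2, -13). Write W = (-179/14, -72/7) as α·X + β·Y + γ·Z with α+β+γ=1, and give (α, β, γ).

Signed area of the reference triangle: [XYZ] = ½·((-9)·(-14−(-13)) + (13/2)·(-13−(-3)) + (-39/2)·(-3−(-14))) = ½·(9 − 65 − 429/2) = -541/4.
[WYZ] = ½·((-179/14)·(-14−(-13)) + (13/2)·(-13−(-72/7)) + (-39/2)·(-72/7−(-14))) = ½·(179/14 − 247/14 − 507/7) = -541/14, so the X-coordinate is (-541/14)/(-541/4) = 2/7.
[XWZ] = ½·((-9)·(-72/7−(-13)) + (-179/14)·(-13−(-3)) + (-39/2)·(-3−(-72/7))) = ½·(-171/7 + 895/7 − 1989/14) = -541/28, so the Y-coordinate is 1/7.
[XYW] = ½·((-9)·(-14−(-72/7)) + (13/2)·(-72/7−(-3)) + (-179/14)·(-3−(-14))) = ½·(234/7 − 663/14 − 1969/14) = -541/7, so the Z-coordinate is 4/7.
Check: 2/7 + 1/7 + 4/7 = 1.

(2/7, 1/7, 4/7)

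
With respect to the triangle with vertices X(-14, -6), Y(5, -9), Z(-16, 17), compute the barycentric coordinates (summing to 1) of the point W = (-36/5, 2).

Signed area of the reference triangle: [XYZ] = ½·((-14)·(-9−17) + 5·(17−(-6)) + (-16)·(-6−(-9))) = ½·(364 + 115 − 48) = 431/2.
[WYZ] = ½·((-36/5)·(-9−17) + 5·(17−2) + (-16)·(2−(-9))) = ½·(936/5 + 75 − 176) = 431/10, so the X-coordinate is (431/10)/(431/2) = 1/5.
[XWZ] = ½·((-14)·(2−17) + (-36/5)·(17−(-6)) + (-16)·(-6−2)) = ½·(210 − 828/5 + 128) = 431/5, so the Y-coordinate is 2/5.
[XYW] = ½·((-14)·(-9−2) + 5·(2−(-6)) + (-36/5)·(-6−(-9))) = ½·(154 + 40 − 108/5) = 431/5, so the Z-coordinate is 2/5.
Check: 1/5 + 2/5 + 2/5 = 1.

(1/5, 2/5, 2/5)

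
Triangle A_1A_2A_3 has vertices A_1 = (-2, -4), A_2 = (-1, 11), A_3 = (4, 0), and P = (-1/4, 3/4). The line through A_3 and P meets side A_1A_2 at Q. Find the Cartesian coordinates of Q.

Barycentric coordinates of P with respect to A_1A_2A_3: (1/2, 1/4, 1/4).
On side A_1A_2 the A_3-coordinate is zero; dropping P's A_3-weight 1/4 and renormalizing the remaining 1/2 : 1/4 gives weights 2/3, 1/3 on A_1, A_2.
Q = (2/3)·(-2, -4) + (1/3)·(-1, 11) = (-5/3, 1).

(-5/3, 1)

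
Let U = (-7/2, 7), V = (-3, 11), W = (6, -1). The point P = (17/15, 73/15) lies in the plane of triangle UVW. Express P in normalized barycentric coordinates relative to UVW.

(2/15, 2/5, 7/15)

Signed area of the reference triangle: [UVW] = ½·((-7/2)·(11−(-1)) + (-3)·(-1−7) + 6·(7−11)) = ½·(-42 + 24 − 24) = -21.
[PVW] = ½·((17/15)·(11−(-1)) + (-3)·(-1−(73/15)) + 6·(73/15−11)) = ½·(68/5 + 88/5 − 184/5) = -14/5, so the U-coordinate is (-14/5)/(-21) = 2/15.
[UPW] = ½·((-7/2)·(73/15−(-1)) + (17/15)·(-1−7) + 6·(7−(73/15))) = ½·(-308/15 − 136/15 + 64/5) = -42/5, so the V-coordinate is 2/5.
[UVP] = ½·((-7/2)·(11−(73/15)) + (-3)·(73/15−7) + (17/15)·(7−11)) = ½·(-322/15 + 32/5 − 68/15) = -49/5, so the W-coordinate is 7/15.
Check: 2/15 + 2/5 + 7/15 = 1.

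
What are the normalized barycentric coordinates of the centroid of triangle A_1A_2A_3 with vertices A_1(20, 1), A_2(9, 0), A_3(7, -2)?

The centroid is the average of the vertices, so each weight is 1/3.

(1/3, 1/3, 1/3)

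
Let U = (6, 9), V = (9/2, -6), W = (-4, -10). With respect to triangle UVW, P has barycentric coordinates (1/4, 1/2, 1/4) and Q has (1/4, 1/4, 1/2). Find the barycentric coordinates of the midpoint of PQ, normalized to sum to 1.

(1/4, 3/8, 3/8)

Since both coordinate triples sum to 1, the midpoint's barycentrics are the componentwise average.
(1/4+1/4)/2 = 1/4; similarly 3/8 and 3/8.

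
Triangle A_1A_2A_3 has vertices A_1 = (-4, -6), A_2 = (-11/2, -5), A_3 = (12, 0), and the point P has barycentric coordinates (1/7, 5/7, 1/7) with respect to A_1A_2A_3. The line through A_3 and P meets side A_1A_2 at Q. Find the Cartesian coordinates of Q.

Line A_3P meets A_1A_2 where the A_3-coordinate vanishes; zeroing P's A_3-weight and renormalizing leaves A_1, A_2-weights 1/7 : 5/7 → (1/6, 5/6).
So Q = (1/6)·A_1 + (5/6)·A_2 = (-21/4, -31/6).

(-21/4, -31/6)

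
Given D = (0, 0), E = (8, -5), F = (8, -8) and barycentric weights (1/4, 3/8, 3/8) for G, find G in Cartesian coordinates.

(6, -39/8)

G = (1/4)·D + (3/8)·E + (3/8)·F.
x-coordinate: (1/4)·0 + (3/8)·8 + (3/8)·8 = 6.
y-coordinate: (1/4)·0 + (3/8)·(-5) + (3/8)·(-8) = -39/8.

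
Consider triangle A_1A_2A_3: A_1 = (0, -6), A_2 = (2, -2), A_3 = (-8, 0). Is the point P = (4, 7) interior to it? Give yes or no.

Barycentric coordinates of P: (-47/22, 32/11, 5/22).
The three coordinates are negative, positive, positive; a point is interior exactly when all three are positive.

no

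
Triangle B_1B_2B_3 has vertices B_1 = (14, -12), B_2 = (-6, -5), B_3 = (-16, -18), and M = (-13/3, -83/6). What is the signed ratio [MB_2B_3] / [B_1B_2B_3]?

1/3

[B_1B_2B_3] = ½·(14·(-5−(-18)) + (-6)·(-18−(-12)) + (-16)·(-12−(-5))) = ½·(182 + 36 + 112) = 165.
[MB_2B_3] = ½·((-13/3)·(-5−(-18)) + (-6)·(-18−(-83/6)) + (-16)·(-83/6−(-5))) = ½·(-169/3 + 25 + 424/3) = 55, so the ratio is 55/165 = 1/3.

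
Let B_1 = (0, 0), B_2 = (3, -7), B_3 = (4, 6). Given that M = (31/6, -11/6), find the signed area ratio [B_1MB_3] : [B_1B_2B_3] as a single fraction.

[B_1B_2B_3] = ½·(0·(-7−6) + 3·(6−0) + 4·(0−(-7))) = ½·(0 + 18 + 28) = 23.
[B_1MB_3] = ½·(0·(-11/6−6) + (31/6)·(6−0) + 4·(0−(-11/6))) = ½·(0 + 31 + 22/3) = 115/6, so the ratio is (115/6)/23 = 5/6.

5/6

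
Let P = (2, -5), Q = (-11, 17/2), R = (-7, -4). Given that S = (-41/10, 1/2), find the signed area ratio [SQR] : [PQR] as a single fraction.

1/2

[PQR] = ½·(2·(17/2−(-4)) + (-11)·(-4−(-5)) + (-7)·(-5−(17/2))) = ½·(25 − 11 + 189/2) = 217/4.
[SQR] = ½·((-41/10)·(17/2−(-4)) + (-11)·(-4−(1/2)) + (-7)·(1/2−(17/2))) = ½·(-205/4 + 99/2 + 56) = 217/8, so the ratio is (217/8)/(217/4) = 1/2.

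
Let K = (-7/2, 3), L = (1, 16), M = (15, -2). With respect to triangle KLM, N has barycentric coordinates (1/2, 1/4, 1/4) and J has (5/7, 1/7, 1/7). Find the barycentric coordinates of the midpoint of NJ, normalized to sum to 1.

(17/28, 11/56, 11/56)

Since both coordinate triples sum to 1, the midpoint's barycentrics are the componentwise average.
(1/2+5/7)/2 = 17/28; similarly 11/56 and 11/56.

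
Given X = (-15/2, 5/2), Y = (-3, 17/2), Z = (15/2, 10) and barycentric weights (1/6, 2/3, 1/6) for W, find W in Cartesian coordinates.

(-2, 31/4)

W = (1/6)·X + (2/3)·Y + (1/6)·Z.
x-coordinate: (1/6)·(-15/2) + (2/3)·(-3) + (1/6)·(15/2) = -2.
y-coordinate: (1/6)·(5/2) + (2/3)·(17/2) + (1/6)·10 = 31/4.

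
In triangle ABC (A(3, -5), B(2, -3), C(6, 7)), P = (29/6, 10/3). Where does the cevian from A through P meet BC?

(26/5, 5)

Barycentric coordinates of P with respect to ABC: (1/6, 1/6, 2/3).
On side BC the A-coordinate is zero; dropping P's A-weight 1/6 and renormalizing the remaining 1/6 : 2/3 gives weights 1/5, 4/5 on B, C.
Q = (1/5)·(2, -3) + (4/5)·(6, 7) = (26/5, 5).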